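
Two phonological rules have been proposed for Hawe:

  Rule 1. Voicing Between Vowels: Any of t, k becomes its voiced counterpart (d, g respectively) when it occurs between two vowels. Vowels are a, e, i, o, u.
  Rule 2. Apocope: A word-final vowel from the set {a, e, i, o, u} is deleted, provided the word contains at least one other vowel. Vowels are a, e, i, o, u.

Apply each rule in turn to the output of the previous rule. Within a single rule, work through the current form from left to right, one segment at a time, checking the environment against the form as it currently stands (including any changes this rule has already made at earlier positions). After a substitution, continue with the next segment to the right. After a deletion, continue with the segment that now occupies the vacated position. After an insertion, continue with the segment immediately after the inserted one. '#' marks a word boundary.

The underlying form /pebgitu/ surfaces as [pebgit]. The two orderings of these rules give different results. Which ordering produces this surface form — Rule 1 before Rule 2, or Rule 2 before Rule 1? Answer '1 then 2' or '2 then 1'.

Order 1 then 2:
  1 Voicing Between Vowels: [pebgitu] → [pebgidu]
  2 Apocope: [pebgidu] → [pebgid]
  result: [pebgid]
Order 2 then 1:
  2 Apocope: [pebgitu] → [pebgit]
  1 Voicing Between Vowels: no change — [pebgit]
  result: [pebgit]

2 then 1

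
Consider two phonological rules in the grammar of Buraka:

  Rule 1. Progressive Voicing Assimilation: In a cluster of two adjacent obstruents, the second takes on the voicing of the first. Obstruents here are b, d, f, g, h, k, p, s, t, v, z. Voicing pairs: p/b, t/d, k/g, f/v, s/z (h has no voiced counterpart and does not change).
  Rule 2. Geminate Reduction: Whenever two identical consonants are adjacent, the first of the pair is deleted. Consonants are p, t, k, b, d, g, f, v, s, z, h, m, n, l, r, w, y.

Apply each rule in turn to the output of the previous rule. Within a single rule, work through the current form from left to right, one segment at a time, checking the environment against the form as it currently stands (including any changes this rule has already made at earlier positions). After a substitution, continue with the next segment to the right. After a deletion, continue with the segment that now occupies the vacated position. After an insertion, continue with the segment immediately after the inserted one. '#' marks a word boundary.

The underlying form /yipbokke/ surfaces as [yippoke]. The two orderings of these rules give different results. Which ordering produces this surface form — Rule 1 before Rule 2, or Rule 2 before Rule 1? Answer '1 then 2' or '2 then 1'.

Order 1 then 2:
  1 Progressive Voicing Assimilation: [yipbokke] → [yippokke]
  2 Geminate Reduction: [yippokke] → [yipoke]
  result: [yipoke]
Order 2 then 1:
  2 Geminate Reduction: [yipbokke] → [yipboke]
  1 Progressive Voicing Assimilation: [yipboke] → [yippoke]
  result: [yippoke]

2 then 1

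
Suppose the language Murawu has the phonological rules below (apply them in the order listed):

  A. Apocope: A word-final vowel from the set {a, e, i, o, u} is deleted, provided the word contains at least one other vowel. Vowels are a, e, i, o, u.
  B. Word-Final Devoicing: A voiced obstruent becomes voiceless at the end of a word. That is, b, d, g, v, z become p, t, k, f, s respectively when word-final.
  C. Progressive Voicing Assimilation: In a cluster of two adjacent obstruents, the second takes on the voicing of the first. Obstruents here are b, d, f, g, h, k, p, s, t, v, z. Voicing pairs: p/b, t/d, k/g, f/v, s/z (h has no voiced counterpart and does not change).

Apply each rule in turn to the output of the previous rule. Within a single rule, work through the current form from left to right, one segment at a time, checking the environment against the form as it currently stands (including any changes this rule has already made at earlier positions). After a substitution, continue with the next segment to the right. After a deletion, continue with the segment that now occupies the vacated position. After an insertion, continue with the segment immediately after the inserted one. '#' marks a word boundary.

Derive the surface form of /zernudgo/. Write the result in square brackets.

[zernudg]

A Apocope: [zernudgo] → [zernudg]
B Word-Final Devoicing: [zernudg] → [zernudk]
C Progressive Voicing Assimilation: [zernudk] → [zernudg]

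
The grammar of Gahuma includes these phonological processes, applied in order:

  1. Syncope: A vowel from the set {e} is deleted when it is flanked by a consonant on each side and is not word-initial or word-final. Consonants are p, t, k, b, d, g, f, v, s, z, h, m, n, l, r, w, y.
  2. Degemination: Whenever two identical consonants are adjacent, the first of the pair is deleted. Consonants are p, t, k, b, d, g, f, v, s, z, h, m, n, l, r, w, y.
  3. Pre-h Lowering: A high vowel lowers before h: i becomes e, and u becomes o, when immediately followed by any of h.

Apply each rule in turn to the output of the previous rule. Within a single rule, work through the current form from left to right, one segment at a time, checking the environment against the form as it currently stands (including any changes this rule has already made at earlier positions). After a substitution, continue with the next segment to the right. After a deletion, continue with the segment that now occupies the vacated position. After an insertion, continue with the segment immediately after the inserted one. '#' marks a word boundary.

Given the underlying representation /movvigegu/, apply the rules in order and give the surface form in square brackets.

[movigu]

1 Syncope: [movvigegu] → [movviggu]
2 Degemination: [movviggu] → [movigu]
3 Pre-h Lowering: no change — [movigu]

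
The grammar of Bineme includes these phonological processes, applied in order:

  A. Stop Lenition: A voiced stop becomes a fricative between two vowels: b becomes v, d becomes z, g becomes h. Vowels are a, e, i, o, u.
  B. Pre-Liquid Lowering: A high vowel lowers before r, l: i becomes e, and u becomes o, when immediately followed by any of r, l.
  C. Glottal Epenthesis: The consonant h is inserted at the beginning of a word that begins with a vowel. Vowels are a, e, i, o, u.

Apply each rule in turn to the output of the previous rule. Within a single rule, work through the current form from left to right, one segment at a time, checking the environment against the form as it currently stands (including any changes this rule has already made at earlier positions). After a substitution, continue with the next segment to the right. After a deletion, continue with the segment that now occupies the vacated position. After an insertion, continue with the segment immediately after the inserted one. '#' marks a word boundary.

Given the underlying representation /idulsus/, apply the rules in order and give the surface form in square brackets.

[hizolsus]

A Stop Lenition: [idulsus] → [izulsus]
B Pre-Liquid Lowering: [izulsus] → [izolsus]
C Glottal Epenthesis: [izolsus] → [hizolsus]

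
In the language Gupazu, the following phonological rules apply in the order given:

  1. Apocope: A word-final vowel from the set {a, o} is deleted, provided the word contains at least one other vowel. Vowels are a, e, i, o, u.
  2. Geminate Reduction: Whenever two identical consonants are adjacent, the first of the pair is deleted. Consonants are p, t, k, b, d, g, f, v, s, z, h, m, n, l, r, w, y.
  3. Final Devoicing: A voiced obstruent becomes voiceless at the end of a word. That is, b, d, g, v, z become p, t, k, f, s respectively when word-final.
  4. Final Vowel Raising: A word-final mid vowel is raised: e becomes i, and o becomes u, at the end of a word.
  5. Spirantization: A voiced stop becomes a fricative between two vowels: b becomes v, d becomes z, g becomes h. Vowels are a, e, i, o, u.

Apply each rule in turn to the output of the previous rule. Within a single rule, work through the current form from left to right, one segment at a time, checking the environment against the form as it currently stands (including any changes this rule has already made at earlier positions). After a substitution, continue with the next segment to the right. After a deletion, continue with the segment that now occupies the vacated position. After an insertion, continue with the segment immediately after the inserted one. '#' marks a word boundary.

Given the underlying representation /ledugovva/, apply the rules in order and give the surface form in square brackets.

[lezuhof]

1 Apocope: [ledugovva] → [ledugovv]
2 Geminate Reduction: [ledugovv] → [ledugov]
3 Final Devoicing: [ledugov] → [ledugof]
4 Final Vowel Raising: no change — [ledugof]
5 Spirantization: [ledugof] → [lezuhof]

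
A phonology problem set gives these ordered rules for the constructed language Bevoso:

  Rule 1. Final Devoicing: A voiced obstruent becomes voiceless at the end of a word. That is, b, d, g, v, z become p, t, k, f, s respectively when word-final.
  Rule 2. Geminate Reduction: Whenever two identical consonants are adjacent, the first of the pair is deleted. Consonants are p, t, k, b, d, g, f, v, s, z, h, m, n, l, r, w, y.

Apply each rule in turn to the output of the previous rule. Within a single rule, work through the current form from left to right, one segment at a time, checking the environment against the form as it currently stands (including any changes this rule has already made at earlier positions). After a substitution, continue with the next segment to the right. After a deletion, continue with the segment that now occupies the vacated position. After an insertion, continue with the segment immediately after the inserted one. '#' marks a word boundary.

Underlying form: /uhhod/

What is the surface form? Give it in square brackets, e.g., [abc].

Rule 1 Final Devoicing: [uhhod] → [uhhot]
Rule 2 Geminate Reduction: [uhhot] → [uhot]

[uhot]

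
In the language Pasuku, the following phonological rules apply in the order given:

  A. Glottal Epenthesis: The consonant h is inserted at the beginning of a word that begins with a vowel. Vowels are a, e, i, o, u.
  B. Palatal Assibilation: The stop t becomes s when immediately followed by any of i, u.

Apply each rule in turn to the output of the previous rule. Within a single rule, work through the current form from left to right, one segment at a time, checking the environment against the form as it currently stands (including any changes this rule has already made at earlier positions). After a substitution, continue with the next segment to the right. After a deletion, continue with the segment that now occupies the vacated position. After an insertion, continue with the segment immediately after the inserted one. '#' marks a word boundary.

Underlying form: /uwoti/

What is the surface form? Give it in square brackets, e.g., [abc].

A Glottal Epenthesis: [uwoti] → [huwoti]
B Palatal Assibilation: [huwoti] → [huwosi]

[huwosi]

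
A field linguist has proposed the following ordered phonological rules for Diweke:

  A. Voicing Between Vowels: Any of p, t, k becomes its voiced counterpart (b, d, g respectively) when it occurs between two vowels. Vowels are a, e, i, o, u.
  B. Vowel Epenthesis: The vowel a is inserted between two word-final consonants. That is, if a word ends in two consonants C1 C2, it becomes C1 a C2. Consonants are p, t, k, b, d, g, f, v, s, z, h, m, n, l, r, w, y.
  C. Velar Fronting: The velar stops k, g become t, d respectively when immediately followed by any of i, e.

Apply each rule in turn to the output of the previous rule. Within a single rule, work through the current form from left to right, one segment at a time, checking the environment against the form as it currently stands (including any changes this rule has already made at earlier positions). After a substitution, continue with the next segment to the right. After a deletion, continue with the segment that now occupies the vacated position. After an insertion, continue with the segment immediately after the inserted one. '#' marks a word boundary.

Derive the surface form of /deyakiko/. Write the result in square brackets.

[deyadigo]

A Voicing Between Vowels: [deyakiko] → [deyagigo]
B Vowel Epenthesis: no change — [deyagigo]
C Velar Fronting: [deyagigo] → [deyadigo]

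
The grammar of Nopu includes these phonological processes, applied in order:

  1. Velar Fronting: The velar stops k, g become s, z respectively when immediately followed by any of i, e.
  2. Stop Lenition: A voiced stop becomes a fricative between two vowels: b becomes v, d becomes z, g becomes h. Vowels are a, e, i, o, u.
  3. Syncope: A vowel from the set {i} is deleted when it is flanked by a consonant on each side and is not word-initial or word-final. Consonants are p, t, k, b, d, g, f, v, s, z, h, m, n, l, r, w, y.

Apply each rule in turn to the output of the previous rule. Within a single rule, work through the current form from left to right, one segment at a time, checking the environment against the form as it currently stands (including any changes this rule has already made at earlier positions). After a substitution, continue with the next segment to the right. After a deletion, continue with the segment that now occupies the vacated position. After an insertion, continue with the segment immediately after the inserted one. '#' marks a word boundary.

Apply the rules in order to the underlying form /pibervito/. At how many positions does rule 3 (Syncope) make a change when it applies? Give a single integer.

1 Velar Fronting: no change — [pibervito]
2 Stop Lenition: [pibervito] → [pivervito]
3 Syncope: [pivervito] → [pvervto]
Rule 3 changed 2 position(s).

2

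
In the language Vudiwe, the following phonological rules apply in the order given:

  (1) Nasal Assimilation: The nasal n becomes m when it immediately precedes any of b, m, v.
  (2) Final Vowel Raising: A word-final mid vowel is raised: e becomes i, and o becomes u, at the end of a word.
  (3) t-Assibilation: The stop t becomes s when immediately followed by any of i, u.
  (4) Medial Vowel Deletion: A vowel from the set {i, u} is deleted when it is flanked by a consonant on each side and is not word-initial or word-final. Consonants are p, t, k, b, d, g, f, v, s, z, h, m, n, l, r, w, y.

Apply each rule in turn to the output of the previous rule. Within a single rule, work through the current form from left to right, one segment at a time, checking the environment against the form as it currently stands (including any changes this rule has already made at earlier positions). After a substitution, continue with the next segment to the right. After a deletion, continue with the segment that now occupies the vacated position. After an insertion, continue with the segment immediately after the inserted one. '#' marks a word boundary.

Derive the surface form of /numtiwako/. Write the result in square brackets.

[nmswaku]

(1) Nasal Assimilation: no change — [numtiwako]
(2) Final Vowel Raising: [numtiwako] → [numtiwaku]
(3) t-Assibilation: [numtiwaku] → [numsiwaku]
(4) Medial Vowel Deletion: [numsiwaku] → [nmswaku]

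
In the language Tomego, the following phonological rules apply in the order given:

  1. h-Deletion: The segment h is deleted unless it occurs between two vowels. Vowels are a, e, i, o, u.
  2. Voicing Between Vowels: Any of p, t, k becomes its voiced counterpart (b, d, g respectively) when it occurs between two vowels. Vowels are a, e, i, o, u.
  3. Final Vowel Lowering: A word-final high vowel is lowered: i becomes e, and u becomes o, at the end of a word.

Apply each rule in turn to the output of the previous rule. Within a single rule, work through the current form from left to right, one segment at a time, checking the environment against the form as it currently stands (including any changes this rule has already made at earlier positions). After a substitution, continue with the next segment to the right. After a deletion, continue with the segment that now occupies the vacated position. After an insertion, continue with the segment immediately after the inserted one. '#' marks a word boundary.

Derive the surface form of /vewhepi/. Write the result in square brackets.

[vewebe]

1 h-Deletion: [vewhepi] → [vewepi]
2 Voicing Between Vowels: [vewepi] → [vewebi]
3 Final Vowel Lowering: [vewebi] → [vewebe]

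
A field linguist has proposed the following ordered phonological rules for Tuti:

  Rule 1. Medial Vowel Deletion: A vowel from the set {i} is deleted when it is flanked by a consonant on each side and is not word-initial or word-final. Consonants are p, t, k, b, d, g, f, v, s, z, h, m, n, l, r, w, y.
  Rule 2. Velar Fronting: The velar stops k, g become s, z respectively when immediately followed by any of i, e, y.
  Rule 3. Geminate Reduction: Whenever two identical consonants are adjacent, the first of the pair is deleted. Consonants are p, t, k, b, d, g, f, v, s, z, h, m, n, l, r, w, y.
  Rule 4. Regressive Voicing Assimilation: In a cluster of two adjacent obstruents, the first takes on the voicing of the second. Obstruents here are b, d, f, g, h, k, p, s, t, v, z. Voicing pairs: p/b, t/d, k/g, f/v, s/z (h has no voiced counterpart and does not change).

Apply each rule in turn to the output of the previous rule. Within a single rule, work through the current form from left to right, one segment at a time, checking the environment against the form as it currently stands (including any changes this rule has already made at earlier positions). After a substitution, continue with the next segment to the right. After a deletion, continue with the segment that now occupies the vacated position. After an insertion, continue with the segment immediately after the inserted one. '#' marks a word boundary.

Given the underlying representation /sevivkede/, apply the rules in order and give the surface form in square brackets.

[sefsede]

Rule 1 Medial Vowel Deletion: [sevivkede] → [sevvkede]
Rule 2 Velar Fronting: [sevvkede] → [sevvsede]
Rule 3 Geminate Reduction: [sevvsede] → [sevsede]
Rule 4 Regressive Voicing Assimilation: [sevsede] → [sefsede]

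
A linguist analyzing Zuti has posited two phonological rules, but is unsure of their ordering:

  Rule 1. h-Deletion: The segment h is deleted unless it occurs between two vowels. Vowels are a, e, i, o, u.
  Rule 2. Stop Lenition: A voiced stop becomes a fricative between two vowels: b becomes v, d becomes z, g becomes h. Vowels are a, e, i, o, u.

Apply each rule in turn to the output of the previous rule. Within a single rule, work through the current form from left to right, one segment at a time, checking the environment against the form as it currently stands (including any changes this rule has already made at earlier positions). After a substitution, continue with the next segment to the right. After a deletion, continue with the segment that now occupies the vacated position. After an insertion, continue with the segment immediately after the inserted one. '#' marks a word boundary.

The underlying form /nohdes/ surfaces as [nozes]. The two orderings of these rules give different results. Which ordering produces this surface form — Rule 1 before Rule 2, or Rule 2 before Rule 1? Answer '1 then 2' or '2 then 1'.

1 then 2

Order 1 then 2:
  1 h-Deletion: [nohdes] → [nodes]
  2 Stop Lenition: [nodes] → [nozes]
  result: [nozes]
Order 2 then 1:
  2 Stop Lenition: no change — [nohdes]
  1 h-Deletion: [nohdes] → [nodes]
  result: [nodes]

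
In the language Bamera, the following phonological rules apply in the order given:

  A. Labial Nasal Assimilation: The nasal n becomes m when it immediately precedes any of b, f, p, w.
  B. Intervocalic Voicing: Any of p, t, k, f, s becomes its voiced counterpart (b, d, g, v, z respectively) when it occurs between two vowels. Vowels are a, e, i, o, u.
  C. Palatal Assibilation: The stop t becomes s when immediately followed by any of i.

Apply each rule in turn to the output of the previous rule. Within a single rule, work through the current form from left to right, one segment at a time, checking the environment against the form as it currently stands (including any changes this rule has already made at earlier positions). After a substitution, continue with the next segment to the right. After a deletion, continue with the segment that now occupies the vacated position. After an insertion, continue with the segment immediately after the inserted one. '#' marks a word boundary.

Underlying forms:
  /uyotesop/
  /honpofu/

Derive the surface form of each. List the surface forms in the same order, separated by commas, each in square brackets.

/uyotesop/:
  A Labial Nasal Assimilation: no change — [uyotesop]
  B Intervocalic Voicing: [uyotesop] → [uyodezop]
  C Palatal Assibilation: no change — [uyodezop]
/honpofu/:
  A Labial Nasal Assimilation: [honpofu] → [hompofu]
  B Intervocalic Voicing: [hompofu] → [hompovu]
  C Palatal Assibilation: no change — [hompovu]

[uyodezop], [hompovu]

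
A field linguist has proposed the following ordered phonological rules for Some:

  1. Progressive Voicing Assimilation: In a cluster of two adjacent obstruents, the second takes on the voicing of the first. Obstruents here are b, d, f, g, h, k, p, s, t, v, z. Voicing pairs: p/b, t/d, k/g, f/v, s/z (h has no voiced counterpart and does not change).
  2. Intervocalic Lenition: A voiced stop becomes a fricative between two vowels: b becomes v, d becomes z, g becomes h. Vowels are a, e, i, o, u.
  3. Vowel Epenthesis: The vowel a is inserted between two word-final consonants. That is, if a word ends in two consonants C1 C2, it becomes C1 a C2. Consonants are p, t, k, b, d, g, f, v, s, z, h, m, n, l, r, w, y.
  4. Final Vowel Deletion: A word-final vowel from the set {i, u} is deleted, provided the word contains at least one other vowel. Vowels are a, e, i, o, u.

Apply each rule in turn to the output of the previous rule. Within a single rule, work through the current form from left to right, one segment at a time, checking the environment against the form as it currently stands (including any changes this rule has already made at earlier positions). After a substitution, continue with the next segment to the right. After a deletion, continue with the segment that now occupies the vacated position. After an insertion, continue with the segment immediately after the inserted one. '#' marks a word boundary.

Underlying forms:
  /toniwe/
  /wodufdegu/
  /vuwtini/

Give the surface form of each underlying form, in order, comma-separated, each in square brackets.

/toniwe/:
  1 Progressive Voicing Assimilation: no change — [toniwe]
  2 Intervocalic Lenition: no change — [toniwe]
  3 Vowel Epenthesis: no change — [toniwe]
  4 Final Vowel Deletion: no change — [toniwe]
/wodufdegu/:
  1 Progressive Voicing Assimilation: [wodufdegu] → [woduftegu]
  2 Intervocalic Lenition: [woduftegu] → [wozuftehu]
  3 Vowel Epenthesis: no change — [wozuftehu]
  4 Final Vowel Deletion: [wozuftehu] → [wozufteh]
/vuwtini/:
  1 Progressive Voicing Assimilation: no change — [vuwtini]
  2 Intervocalic Lenition: no change — [vuwtini]
  3 Vowel Epenthesis: no change — [vuwtini]
  4 Final Vowel Deletion: [vuwtini] → [vuwtin]

[toniwe], [wozufteh], [vuwtin]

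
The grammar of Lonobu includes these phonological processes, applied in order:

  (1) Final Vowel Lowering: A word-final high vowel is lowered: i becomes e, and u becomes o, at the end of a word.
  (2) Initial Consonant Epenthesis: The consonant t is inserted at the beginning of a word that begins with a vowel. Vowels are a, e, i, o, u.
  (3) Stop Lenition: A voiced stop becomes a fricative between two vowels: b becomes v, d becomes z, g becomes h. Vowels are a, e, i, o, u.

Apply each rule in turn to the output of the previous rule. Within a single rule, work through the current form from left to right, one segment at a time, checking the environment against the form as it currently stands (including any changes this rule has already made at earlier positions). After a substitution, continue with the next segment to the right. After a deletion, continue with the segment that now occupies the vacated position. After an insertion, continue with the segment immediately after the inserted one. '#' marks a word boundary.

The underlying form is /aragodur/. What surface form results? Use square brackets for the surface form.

[tarahozur]

(1) Final Vowel Lowering: no change — [aragodur]
(2) Initial Consonant Epenthesis: [aragodur] → [taragodur]
(3) Stop Lenition: [taragodur] → [tarahozur]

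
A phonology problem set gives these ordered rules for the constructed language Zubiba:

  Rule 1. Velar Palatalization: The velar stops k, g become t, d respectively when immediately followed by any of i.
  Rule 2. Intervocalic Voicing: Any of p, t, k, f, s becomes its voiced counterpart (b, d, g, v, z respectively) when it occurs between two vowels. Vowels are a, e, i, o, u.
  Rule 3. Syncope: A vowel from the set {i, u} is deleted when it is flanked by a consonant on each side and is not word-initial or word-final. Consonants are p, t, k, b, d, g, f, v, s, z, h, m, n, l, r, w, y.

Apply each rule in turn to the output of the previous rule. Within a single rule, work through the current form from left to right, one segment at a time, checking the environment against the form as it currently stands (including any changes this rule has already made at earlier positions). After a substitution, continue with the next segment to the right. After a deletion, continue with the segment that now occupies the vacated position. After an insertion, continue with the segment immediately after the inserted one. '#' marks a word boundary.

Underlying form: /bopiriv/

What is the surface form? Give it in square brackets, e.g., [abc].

[bobrv]

Rule 1 Velar Palatalization: no change — [bopiriv]
Rule 2 Intervocalic Voicing: [bopiriv] → [bobiriv]
Rule 3 Syncope: [bobiriv] → [bobrv]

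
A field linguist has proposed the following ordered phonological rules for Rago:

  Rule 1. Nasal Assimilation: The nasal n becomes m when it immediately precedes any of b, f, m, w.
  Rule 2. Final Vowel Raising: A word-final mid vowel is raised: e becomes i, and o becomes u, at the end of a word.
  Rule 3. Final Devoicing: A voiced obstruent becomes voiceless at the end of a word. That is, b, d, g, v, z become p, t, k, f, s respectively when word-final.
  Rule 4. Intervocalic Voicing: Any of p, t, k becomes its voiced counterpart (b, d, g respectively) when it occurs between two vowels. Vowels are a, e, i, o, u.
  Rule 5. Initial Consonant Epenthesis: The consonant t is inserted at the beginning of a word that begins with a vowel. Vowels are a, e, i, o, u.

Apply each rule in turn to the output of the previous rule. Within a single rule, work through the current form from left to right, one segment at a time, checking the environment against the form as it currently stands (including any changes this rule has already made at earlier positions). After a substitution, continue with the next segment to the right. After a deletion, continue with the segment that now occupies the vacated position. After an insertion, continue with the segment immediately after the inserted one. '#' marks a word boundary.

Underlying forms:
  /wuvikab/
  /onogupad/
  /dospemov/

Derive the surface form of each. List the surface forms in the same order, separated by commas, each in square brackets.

[wuvigap], [tonogubat], [dospemof]

/wuvikab/:
  Rule 1 Nasal Assimilation: no change — [wuvikab]
  Rule 2 Final Vowel Raising: no change — [wuvikab]
  Rule 3 Final Devoicing: [wuvikab] → [wuvikap]
  Rule 4 Intervocalic Voicing: [wuvikap] → [wuvigap]
  Rule 5 Initial Consonant Epenthesis: no change — [wuvigap]
/onogupad/:
  Rule 1 Nasal Assimilation: no change — [onogupad]
  Rule 2 Final Vowel Raising: no change — [onogupad]
  Rule 3 Final Devoicing: [onogupad] → [onogupat]
  Rule 4 Intervocalic Voicing: [onogupat] → [onogubat]
  Rule 5 Initial Consonant Epenthesis: [onogubat] → [tonogubat]
/dospemov/:
  Rule 1 Nasal Assimilation: no change — [dospemov]
  Rule 2 Final Vowel Raising: no change — [dospemov]
  Rule 3 Final Devoicing: [dospemov] → [dospemof]
  Rule 4 Intervocalic Voicing: no change — [dospemof]
  Rule 5 Initial Consonant Epenthesis: no change — [dospemof]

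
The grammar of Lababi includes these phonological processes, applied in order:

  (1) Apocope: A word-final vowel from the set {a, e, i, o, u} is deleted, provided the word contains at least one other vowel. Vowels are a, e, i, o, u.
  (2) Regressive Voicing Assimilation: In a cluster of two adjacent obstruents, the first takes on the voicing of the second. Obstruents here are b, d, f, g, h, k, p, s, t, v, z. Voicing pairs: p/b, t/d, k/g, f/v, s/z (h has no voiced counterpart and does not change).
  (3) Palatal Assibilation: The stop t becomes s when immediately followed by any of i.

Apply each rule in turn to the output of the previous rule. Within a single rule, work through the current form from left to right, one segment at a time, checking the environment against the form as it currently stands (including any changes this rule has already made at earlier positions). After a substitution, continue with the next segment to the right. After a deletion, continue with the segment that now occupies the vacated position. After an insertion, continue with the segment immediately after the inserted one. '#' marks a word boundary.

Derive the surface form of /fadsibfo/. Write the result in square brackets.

[fatsipf]

(1) Apocope: [fadsibfo] → [fadsibf]
(2) Regressive Voicing Assimilation: [fadsibf] → [fatsipf]
(3) Palatal Assibilation: no change — [fatsipf]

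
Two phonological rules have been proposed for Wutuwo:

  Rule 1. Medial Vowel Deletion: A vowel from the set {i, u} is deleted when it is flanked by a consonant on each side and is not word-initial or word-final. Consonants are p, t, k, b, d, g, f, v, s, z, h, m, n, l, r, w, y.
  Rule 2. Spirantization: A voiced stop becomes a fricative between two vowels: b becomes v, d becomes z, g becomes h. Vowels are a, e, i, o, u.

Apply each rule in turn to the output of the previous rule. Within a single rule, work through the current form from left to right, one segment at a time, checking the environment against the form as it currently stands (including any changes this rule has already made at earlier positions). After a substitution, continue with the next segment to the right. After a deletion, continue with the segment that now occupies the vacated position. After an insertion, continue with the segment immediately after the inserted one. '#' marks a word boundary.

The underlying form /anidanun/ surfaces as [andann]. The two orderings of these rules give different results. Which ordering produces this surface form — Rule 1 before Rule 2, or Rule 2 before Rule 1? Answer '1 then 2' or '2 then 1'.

Order 1 then 2:
  1 Medial Vowel Deletion: [anidanun] → [andann]
  2 Spirantization: no change — [andann]
  result: [andann]
Order 2 then 1:
  2 Spirantization: [anidanun] → [anizanun]
  1 Medial Vowel Deletion: [anizanun] → [anzann]
  result: [anzann]

1 then 2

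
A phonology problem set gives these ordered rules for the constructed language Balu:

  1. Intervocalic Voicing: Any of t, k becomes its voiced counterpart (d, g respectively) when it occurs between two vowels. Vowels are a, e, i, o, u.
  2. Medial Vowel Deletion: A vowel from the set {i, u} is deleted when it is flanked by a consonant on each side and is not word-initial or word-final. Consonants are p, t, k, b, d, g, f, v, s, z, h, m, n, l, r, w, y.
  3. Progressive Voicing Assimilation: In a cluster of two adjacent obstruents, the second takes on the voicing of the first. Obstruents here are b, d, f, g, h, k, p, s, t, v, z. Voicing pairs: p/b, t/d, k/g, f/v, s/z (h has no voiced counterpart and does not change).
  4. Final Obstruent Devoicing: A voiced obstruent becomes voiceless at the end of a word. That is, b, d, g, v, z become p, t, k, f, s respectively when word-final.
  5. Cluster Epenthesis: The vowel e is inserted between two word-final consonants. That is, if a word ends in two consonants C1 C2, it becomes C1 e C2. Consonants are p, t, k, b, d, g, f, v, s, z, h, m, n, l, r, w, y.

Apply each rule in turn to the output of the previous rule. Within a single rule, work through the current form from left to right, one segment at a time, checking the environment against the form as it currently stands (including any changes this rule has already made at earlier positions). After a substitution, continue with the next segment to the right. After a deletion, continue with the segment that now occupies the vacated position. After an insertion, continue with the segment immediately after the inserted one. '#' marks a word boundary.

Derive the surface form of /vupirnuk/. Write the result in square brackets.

[vbrnek]

1 Intervocalic Voicing: no change — [vupirnuk]
2 Medial Vowel Deletion: [vupirnuk] → [vprnk]
3 Progressive Voicing Assimilation: [vprnk] → [vbrnk]
4 Final Obstruent Devoicing: no change — [vbrnk]
5 Cluster Epenthesis: [vbrnk] → [vbrnek]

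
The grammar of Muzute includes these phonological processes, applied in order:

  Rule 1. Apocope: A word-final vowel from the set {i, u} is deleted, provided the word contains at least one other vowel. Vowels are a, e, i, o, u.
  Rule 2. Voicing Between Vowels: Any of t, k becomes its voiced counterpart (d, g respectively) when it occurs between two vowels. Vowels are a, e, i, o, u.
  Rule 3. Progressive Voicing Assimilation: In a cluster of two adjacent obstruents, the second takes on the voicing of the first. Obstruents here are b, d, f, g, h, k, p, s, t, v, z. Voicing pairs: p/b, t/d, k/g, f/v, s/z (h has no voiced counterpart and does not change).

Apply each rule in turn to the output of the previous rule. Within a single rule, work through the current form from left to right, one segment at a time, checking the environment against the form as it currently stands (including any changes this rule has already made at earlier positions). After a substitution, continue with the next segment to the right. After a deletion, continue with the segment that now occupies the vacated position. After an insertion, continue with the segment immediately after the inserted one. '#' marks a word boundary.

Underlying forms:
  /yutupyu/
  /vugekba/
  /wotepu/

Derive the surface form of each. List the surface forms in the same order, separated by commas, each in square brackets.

[yudupy], [vugekpa], [wodep]

/yutupyu/:
  Rule 1 Apocope: [yutupyu] → [yutupy]
  Rule 2 Voicing Between Vowels: [yutupy] → [yudupy]
  Rule 3 Progressive Voicing Assimilation: no change — [yudupy]
/vugekba/:
  Rule 1 Apocope: no change — [vugekba]
  Rule 2 Voicing Between Vowels: no change — [vugekba]
  Rule 3 Progressive Voicing Assimilation: [vugekba] → [vugekpa]
/wotepu/:
  Rule 1 Apocope: [wotepu] → [wotep]
  Rule 2 Voicing Between Vowels: [wotep] → [wodep]
  Rule 3 Progressive Voicing Assimilation: no change — [wodep]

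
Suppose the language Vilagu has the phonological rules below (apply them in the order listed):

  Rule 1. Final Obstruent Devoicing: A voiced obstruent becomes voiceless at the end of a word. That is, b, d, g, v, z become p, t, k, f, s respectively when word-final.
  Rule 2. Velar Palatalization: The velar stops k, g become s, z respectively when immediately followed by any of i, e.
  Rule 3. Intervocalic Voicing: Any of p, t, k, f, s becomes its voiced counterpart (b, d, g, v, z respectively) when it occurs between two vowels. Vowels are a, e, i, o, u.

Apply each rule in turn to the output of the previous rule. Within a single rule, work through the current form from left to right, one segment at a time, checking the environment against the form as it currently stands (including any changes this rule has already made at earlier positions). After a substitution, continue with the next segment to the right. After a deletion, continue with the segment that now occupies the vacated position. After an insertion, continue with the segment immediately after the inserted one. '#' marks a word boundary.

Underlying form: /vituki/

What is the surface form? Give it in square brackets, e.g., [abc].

[viduzi]

Rule 1 Final Obstruent Devoicing: no change — [vituki]
Rule 2 Velar Palatalization: [vituki] → [vitusi]
Rule 3 Intervocalic Voicing: [vitusi] → [viduzi]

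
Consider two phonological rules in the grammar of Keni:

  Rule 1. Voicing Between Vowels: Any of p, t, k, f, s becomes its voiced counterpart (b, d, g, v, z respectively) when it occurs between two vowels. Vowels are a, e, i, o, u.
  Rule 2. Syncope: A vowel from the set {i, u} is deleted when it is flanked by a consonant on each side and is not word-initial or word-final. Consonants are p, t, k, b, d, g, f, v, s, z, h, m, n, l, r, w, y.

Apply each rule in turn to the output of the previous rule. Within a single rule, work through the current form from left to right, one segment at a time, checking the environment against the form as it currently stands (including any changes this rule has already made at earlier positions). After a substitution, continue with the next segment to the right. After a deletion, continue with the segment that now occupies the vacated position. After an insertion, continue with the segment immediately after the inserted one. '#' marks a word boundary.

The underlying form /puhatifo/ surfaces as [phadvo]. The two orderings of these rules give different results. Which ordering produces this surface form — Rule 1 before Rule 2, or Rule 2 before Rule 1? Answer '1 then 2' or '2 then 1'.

Order 1 then 2:
  1 Voicing Between Vowels: [puhatifo] → [puhadivo]
  2 Syncope: [puhadivo] → [phadvo]
  result: [phadvo]
Order 2 then 1:
  2 Syncope: [puhatifo] → [phatfo]
  1 Voicing Between Vowels: no change — [phatfo]
  result: [phatfo]

1 then 2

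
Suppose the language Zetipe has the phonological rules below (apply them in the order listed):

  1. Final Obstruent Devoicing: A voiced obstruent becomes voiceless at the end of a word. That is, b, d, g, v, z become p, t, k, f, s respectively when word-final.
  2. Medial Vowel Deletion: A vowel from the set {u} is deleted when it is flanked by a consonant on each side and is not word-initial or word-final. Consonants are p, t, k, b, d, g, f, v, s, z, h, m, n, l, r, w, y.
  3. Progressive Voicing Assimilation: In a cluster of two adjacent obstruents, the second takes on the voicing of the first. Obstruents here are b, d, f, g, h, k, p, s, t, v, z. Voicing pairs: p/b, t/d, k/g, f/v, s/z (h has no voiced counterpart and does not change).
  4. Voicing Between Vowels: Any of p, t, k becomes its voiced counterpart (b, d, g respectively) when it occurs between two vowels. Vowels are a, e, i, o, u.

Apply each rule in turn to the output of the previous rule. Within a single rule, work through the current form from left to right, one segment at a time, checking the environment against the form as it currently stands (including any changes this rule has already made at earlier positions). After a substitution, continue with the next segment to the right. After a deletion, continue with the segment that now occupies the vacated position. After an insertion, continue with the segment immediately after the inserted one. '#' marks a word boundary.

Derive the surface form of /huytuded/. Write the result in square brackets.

1 Final Obstruent Devoicing: [huytuded] → [huytudet]
2 Medial Vowel Deletion: [huytudet] → [hytdet]
3 Progressive Voicing Assimilation: [hytdet] → [hyttet]
4 Voicing Between Vowels: no change — [hyttet]

[hyttet]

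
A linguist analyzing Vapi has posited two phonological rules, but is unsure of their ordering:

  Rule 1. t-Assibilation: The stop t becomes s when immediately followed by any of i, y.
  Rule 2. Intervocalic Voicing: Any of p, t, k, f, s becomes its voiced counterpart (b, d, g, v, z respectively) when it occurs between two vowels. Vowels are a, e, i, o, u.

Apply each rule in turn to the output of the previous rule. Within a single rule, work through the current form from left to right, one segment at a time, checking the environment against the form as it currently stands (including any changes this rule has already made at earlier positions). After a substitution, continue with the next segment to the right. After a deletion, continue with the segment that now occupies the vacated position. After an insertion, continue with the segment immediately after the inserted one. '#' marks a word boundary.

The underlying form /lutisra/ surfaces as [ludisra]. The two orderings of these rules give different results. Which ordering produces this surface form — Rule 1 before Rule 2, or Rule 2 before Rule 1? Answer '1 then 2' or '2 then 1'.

Order 1 then 2:
  1 t-Assibilation: [lutisra] → [lusisra]
  2 Intervocalic Voicing: [lusisra] → [luzisra]
  result: [luzisra]
Order 2 then 1:
  2 Intervocalic Voicing: [lutisra] → [ludisra]
  1 t-Assibilation: no change — [ludisra]
  result: [ludisra]

2 then 1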